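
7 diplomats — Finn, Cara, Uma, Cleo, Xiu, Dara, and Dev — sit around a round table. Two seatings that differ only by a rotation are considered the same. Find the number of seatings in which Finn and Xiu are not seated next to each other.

All circular seatings of 7 people number (6)! = 720.
Seatings with Finn beside Xiu: treat them as a block with 2 internal orders, giving 2 × (5)! = 240.
Subtracting, 720 − 240 = 480.

480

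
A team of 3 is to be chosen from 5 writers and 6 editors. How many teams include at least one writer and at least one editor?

Total 3-person selections from all 11: C(11,3) = 165.
Selections missing a whole group: no writers → C(6,3) = 20; no editors → C(5,3) = 10.
Both groups omitted at once is impossible, so 165 − 30 = 135.

135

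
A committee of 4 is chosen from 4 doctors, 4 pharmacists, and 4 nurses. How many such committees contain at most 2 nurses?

Split by how many nurses are chosen (0 through 2).
Sum: C(4,0)·C(8,4) + C(4,1)·C(8,3) + C(4,2)·C(8,2) = 70 + 224 + 168 = 462.

462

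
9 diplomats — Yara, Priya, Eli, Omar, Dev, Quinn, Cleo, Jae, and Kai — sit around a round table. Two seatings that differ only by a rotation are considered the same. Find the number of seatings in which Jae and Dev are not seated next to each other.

30240

Without the restriction there are (8)! = 40320 seatings.
Seatings with Jae beside Dev: treat them as a block with 2 internal orders, giving 2 × (7)! = 10080.
Subtracting, 40320 − 10080 = 30240.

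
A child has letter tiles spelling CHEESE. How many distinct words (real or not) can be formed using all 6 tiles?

120

CHEESE has 6 letters with E appearing 3 times.
The number of distinct arrangements is 6!/(3!) = 720/6 = 120.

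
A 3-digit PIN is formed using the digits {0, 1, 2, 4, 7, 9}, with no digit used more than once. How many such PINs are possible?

This is a permutation of 3 out of 6: P(6,3) = 6!/3!.
That product is 6 × 5 × 4 = 120.

120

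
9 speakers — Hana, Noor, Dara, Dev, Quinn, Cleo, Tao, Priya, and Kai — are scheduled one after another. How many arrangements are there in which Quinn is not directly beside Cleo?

Of the 9! = 362880 arrangements, those with Quinn and Cleo adjacent number 2 × 8! = 80640 (treat the pair as a block with 2 internal orders).
So 362880 − 80640 = 282240 arrangements keep them apart.

282240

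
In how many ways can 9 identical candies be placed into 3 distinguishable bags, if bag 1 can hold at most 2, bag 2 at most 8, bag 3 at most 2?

8

Without the upper bounds there are C(11,2) = 55 ways to split 9 among 3 bags.
Subtract solutions that violate a single cap (substitute x_i' = x_i − (cap_i+1)): x_1 ≥ 3 gives C(8,2) = 28; x_2 ≥ 9 gives C(2,2) = 1; x_3 ≥ 3 gives C(8,2) = 28. Together 57.
Add back pairs where two caps are both exceeded: 0 + 10 + 0 = 10.
By inclusion–exclusion the count is 55 − 57 + 10 = 8.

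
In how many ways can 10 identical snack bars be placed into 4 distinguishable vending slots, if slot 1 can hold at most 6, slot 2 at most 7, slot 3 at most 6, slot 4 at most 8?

232

Without the upper bounds there are C(13,3) = 286 ways to split 10 among 4 vending slots.
Subtract solutions that violate a single cap (substitute x_i' = x_i − (cap_i+1)): x_1 ≥ 7 gives C(6,3) = 20; x_2 ≥ 8 gives C(5,3) = 10; x_3 ≥ 7 gives C(6,3) = 20; x_4 ≥ 9 gives C(4,3) = 4. Together 54.
No two caps can be exceeded simultaneously, so the pair terms are all 0.
By inclusion–exclusion the count is 286 − 54 + 0 = 232.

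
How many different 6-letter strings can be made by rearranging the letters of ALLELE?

ALLELE has 6 letters with E appearing twice and L appearing 3 times.
The number of distinct arrangements is 6!/(3!·2!) = 720/12 = 60.

60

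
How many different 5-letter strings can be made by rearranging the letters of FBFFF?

Letter multiplicities in FBFFF: B×1, F×4.
So there are 5! / (4!) = 5 distinguishable arrangements.

5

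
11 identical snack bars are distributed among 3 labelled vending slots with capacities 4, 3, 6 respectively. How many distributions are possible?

6

Without the upper bounds there are C(13,2) = 78 ways to split 11 among 3 vending slots.
Subtract solutions that violate a single cap (substitute x_i' = x_i − (cap_i+1)): x_1 ≥ 5 gives C(8,2) = 28; x_2 ≥ 4 gives C(9,2) = 36; x_3 ≥ 7 gives C(6,2) = 15. Together 79.
Add back pairs where two caps are both exceeded: 6 + 0 + 1 = 7.
By inclusion–exclusion the count is 78 − 79 + 7 = 6.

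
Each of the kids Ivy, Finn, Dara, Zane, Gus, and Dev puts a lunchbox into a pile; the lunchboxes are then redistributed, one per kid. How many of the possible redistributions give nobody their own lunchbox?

Let Aᵢ be the assignments in which kid i gets their own lunchbox. We want the size of the complement of A₁∪…∪A_6.
By inclusion–exclusion this is Σ_{j=0}^{6} (−1)^j C(6,j)·(6−j)!.
Computing: 720 − 720 + 360 − 120 + 30 − 6 + 1 = 265.

265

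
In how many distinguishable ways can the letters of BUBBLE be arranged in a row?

BUBBLE has 6 letters with B appearing 3 times.
Dividing 6! = 720 by 3! = 6 for the repeated letters gives 120.

120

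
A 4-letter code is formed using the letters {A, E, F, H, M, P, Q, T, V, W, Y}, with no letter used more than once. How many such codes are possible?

Choose and order 4 of the 11 symbols: the first letter has 11 options, the next 10, then 9, 8.
11 × 10 × 9 × 8 = 7920.

7920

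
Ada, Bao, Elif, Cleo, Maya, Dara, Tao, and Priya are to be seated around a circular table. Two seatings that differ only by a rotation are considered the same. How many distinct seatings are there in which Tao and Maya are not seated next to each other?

3600

All circular seatings of 8 people number (7)! = 5040.
Seatings with Tao beside Maya: treat them as a block with 2 internal orders, giving 2 × (6)! = 1440.
Subtracting, 5040 − 1440 = 3600.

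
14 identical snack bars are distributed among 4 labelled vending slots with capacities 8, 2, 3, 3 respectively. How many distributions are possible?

10

Without the upper bounds there are C(17,3) = 680 ways to split 14 among 4 vending slots.
Subtract solutions that violate a single cap (substitute x_i' = x_i − (cap_i+1)): x_1 ≥ 9 gives C(8,3) = 56; x_2 ≥ 3 gives C(14,3) = 364; x_3 ≥ 4 gives C(13,3) = 286; x_4 ≥ 4 gives C(13,3) = 286. Together 992.
Add back pairs where two caps are both exceeded: 10 + 4 + 4 + 120 + 120 + 84 = 342.
Subtract triples: 0 + 0 + 0 + 20 = 20.
By inclusion–exclusion the count is 680 − 992 + 342 − 20 = 10.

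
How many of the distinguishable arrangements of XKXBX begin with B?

Fix B in the first position and arrange the remaining 4 letters.
Those 4 letters have X appearing 3 times, giving (4)!/(3!) = 4.

4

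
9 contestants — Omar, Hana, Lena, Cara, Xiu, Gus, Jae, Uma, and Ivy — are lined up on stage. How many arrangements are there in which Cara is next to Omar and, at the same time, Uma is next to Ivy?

20160

Treat {Cara,Omar} as one block (2 orders) and {Uma,Ivy} as another (2 orders).
That leaves 7 units to arrange: 2 × 2 × 7! = 4 × 5040 = 20160.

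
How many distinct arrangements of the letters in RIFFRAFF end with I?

105

With the last slot taken by I, it remains to arrange the other 7 letters (RFFRAFF).
Those 7 letters have F appearing 4 times and R appearing twice, giving (7)!/(4!·2!) = 105.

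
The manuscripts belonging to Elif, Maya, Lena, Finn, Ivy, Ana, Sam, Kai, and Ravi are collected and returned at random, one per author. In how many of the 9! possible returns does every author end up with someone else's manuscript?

133496

This is the derangement count D_9: permutations of 9 items with no fixed point.
By inclusion–exclusion this is Σ_{j=0}^{9} (−1)^j C(9,j)·(9−j)!.
Computing: 362880 − 362880 + 181440 − 60480 + 15120 − 3024 + 504 − 72 + 9 − 1 = 133496.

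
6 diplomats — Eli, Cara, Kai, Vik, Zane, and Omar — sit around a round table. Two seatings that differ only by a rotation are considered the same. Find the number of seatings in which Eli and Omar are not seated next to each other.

72

All circular seatings of 6 people number (5)! = 120.
Seatings with Eli beside Omar: treat them as a block with 2 internal orders, giving 2 × (4)! = 48.
Subtracting, 120 − 48 = 72.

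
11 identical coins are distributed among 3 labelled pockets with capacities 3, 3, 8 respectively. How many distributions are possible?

10

Without the upper bounds there are C(13,2) = 78 ways to split 11 among 3 pockets.
Subtract solutions that violate a single cap (substitute x_i' = x_i − (cap_i+1)): x_1 ≥ 4 gives C(9,2) = 36; x_2 ≥ 4 gives C(9,2) = 36; x_3 ≥ 9 gives C(4,2) = 6. Together 78.
Add back pairs where two caps are both exceeded: 10 + 0 + 0 = 10.
By inclusion–exclusion the count is 78 − 78 + 10 = 10.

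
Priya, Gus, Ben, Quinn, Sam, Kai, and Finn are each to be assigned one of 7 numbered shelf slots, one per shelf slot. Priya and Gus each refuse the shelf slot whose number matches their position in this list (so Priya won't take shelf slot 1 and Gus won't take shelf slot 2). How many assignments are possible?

3720

Let Aᵢ (for i ∈ {1, 2}) be the placements that put person i in their forbidden shelf slot. Any j of these fix j positions, leaving (7−j)! ways to fill the rest, and there are C(2,j) ways to pick which j.
By inclusion–exclusion, the number of valid placements is Σ_{j=0}^{2} (−1)^j C(2,j)·(7−j)!.
Computing: 5040 − 1440 + 120 = 3720.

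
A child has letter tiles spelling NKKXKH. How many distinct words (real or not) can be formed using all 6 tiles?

120

Letter multiplicities in NKKXKH: H×1, K×3, N×1, X×1.
The number of distinct arrangements is 6!/(3!) = 720/6 = 120.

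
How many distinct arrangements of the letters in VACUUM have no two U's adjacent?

240

Total arrangements of VACUUM: 6!/(2!) = 360.
Arrangements with the U's together: treat UU as one letter, giving (5)! = 120.
Hence 360 − 120 = 240.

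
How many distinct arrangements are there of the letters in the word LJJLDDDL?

560

Letter multiplicities in LJJLDDDL: D×3, J×2, L×3.
The number of distinct arrangements is 8!/(3!·3!·2!) = 40320/72 = 560.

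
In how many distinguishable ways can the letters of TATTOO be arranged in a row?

60

Letter multiplicities in TATTOO: A×1, O×2, T×3.
The number of distinct arrangements is 6!/(3!·2!) = 720/12 = 60.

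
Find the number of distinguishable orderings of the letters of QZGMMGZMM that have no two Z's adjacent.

2940

Total arrangements of QZGMMGZMM: 9!/(4!·2!·2!) = 3780.
If the two Z's are adjacent, glue them into one block, leaving 8 items to arrange: (8)!/(4!·2!) = 840 ways.
Hence 3780 − 840 = 2940.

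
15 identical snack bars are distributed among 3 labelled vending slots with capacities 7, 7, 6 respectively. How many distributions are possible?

21

By stars and bars, unrestricted non-negative solutions to x_1+…+x_3 = 15 number C(15+2,2) = 136.
Subtract solutions that violate a single cap (substitute x_i' = x_i − (cap_i+1)): x_1 ≥ 8 gives C(9,2) = 36; x_2 ≥ 8 gives C(9,2) = 36; x_3 ≥ 7 gives C(10,2) = 45. Together 117.
Add back pairs where two caps are both exceeded: 0 + 1 + 1 = 2.
By inclusion–exclusion the count is 136 − 117 + 2 = 21.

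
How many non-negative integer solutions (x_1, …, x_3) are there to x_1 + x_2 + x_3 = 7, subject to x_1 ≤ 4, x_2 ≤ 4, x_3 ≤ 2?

Ignoring the caps, the number of non-negative solutions to x_1+…+x_3 = 7 is C(9,2) = 36.
Subtract solutions that violate a single cap (substitute x_i' = x_i − (cap_i+1)): x_1 ≥ 5 gives C(4,2) = 6; x_2 ≥ 5 gives C(4,2) = 6; x_3 ≥ 3 gives C(6,2) = 15. Together 27.
No two caps can be exceeded simultaneously, so the pair terms are all 0.
By inclusion–exclusion the count is 36 − 27 + 0 = 9.

9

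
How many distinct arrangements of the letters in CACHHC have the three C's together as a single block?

12

Treat the 3 copies of C as a single block. The multiset to arrange is then {CCC, A, H, H}, 4 items in all.
That gives (4)!/(2!) = 12 arrangements.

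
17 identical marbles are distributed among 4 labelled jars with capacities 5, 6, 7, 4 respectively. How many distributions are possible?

55

By stars and bars, unrestricted non-negative solutions to x_1+…+x_4 = 17 number C(17+3,3) = 1140.
Subtract solutions that violate a single cap (substitute x_i' = x_i − (cap_i+1)): x_1 ≥ 6 gives C(14,3) = 364; x_2 ≥ 7 gives C(13,3) = 286; x_3 ≥ 8 gives C(12,3) = 220; x_4 ≥ 5 gives C(15,3) = 455. Together 1325.
Add back pairs where two caps are both exceeded: 35 + 20 + 84 + 10 + 56 + 35 = 240.
By inclusion–exclusion the count is 1140 − 1325 + 240 = 55.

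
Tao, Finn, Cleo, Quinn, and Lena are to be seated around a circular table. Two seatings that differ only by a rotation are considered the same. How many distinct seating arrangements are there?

Seat Tao anywhere (absorbing the rotational symmetry), then permute the other 4: (4)! = 24.

24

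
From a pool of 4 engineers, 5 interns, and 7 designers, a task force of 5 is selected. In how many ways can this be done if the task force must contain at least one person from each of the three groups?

3010

Unrestricted: C(16,5) = 4368 ways to pick any 5 of the 16.
Selections missing a whole group: no engineers → C(12,5) = 792; no interns → C(11,5) = 462; no designers → C(9,5) = 126.
Add back selections omitting two groups (i.e. drawn from a single group): C(4,5) + C(5,5) + C(7,5) = 22.
By inclusion–exclusion: 4368 − 1380 + 22 = 3010.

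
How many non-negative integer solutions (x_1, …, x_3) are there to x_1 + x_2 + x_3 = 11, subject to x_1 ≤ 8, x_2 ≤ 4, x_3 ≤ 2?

9

By stars and bars, unrestricted non-negative solutions to x_1+…+x_3 = 11 number C(11+2,2) = 78.
Subtract solutions that violate a single cap (substitute x_i' = x_i − (cap_i+1)): x_1 ≥ 9 gives C(4,2) = 6; x_2 ≥ 5 gives C(8,2) = 28; x_3 ≥ 3 gives C(10,2) = 45. Together 79.
Add back pairs where two caps are both exceeded: 0 + 0 + 10 = 10.
By inclusion–exclusion the count is 78 − 79 + 10 = 9.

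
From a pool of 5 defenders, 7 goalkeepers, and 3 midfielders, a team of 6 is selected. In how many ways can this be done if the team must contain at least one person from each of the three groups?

3850

Total 6-person selections from all 15: C(15,6) = 5005.
Subtract selections that omit an entire group: no defenders → C(10,6) = 210; no goalkeepers → C(8,6) = 28; no midfielders → C(12,6) = 924.
Add back selections omitting two groups (i.e. drawn from a single group): C(5,6) + C(7,6) + C(3,6) = 7.
By inclusion–exclusion: 5005 − 1162 + 7 = 3850.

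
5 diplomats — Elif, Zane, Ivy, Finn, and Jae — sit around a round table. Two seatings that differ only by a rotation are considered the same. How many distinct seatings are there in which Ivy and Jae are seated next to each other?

Treat {Ivy, Jae} as one unit (2 internal orders) and seat the resulting 4 units around the table: (3)! circular arrangements.
So 2 × (3)! = 2 × 6 = 12.

12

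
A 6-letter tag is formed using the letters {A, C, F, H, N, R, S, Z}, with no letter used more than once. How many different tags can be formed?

With no repetition, fill the 6 letters in order: 8 choices, then 7, down to 3.
That product is 8 × 7 × 6 × 5 × 4 × 3 = 20160.

20160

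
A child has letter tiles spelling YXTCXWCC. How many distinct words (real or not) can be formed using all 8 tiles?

3360

Letter multiplicities in YXTCXWCC: C×3, T×1, W×1, X×2, Y×1.
Dividing 8! = 40320 by 3!·2! = 12 for the repeated letters gives 3360.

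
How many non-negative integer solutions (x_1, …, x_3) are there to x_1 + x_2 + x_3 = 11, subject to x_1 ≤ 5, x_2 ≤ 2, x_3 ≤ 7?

9

Ignoring the caps, the number of non-negative solutions to x_1+…+x_3 = 11 is C(13,2) = 78.
Subtract solutions that violate a single cap (substitute x_i' = x_i − (cap_i+1)): x_1 ≥ 6 gives C(7,2) = 21; x_2 ≥ 3 gives C(10,2) = 45; x_3 ≥ 8 gives C(5,2) = 10. Together 76.
Add back pairs where two caps are both exceeded: 6 + 0 + 1 = 7.
By inclusion–exclusion the count is 78 − 76 + 7 = 9.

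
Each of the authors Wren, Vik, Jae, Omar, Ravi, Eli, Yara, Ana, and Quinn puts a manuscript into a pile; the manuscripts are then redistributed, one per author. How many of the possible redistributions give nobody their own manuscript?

133496

Count assignments avoiding every fixed point. For any j of the 9 authors fixed to their own manuscript, the other 9−j can be arranged in (9−j)! ways.
By inclusion–exclusion this is Σ_{j=0}^{9} (−1)^j C(9,j)·(9−j)!.
Computing: 362880 − 362880 + 181440 − 60480 + 15120 − 3024 + 504 − 72 + 9 − 1 = 133496.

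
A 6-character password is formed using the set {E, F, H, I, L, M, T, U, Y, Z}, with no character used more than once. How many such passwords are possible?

151200

With no repetition, fill the 6 characters in order: 10 choices, then 9, down to 5.
10 × 9 × 8 × 7 × 6 × 5 = 151200.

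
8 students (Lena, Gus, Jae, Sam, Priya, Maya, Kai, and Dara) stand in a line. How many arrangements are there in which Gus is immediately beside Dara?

10080

Place the 6 others and the Gus-Dara pair as 7 objects in a line; the pair has 2 internal arrangements.
So the count is 2·(7)! = 10080.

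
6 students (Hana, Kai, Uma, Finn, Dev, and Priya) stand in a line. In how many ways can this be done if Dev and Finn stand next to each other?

Glue Dev and Finn into one block (2 internal orders), leaving 5 units to arrange in a row.
That gives 2 × 5! = 2 × 120 = 240.

240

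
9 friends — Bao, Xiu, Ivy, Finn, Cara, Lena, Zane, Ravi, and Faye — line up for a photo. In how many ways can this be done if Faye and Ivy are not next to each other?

282240

Of the 9! = 362880 arrangements, those with Faye and Ivy adjacent number 2 × 8! = 80640 (treat the pair as a block with 2 internal orders).
Complementary counting: 362880 − 80640 = 282240.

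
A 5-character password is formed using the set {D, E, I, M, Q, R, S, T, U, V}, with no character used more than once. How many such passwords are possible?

This is a permutation of 5 out of 10: P(10,5) = 10!/5!.
That product is 10 × 9 × 8 × 7 × 6 = 30240.

30240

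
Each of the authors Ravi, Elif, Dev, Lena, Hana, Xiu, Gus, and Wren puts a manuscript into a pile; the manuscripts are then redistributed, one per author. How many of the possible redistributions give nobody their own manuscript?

Count assignments avoiding every fixed point. For any j of the 8 authors fixed to their own manuscript, the other 8−j can be arranged in (8−j)! ways.
By inclusion–exclusion this is Σ_{j=0}^{8} (−1)^j C(8,j)·(8−j)!.
Computing: 40320 − 40320 + 20160 − 6720 + 1680 − 336 + 56 − 8 + 1 = 14833.

14833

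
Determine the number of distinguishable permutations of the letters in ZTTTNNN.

140

Letter multiplicities in ZTTTNNN: N×3, T×3, Z×1.
The number of distinct arrangements is 7!/(3!·3!) = 5040/36 = 140.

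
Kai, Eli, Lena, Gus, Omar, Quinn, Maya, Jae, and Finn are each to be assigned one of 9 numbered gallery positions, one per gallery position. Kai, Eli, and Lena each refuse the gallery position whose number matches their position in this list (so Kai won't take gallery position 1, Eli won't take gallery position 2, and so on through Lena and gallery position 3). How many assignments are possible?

Let Aᵢ (for i ∈ {1, 2, 3}) be the placements that put person i in their forbidden gallery position. Any j of these fix j positions, leaving (9−j)! ways to fill the rest, and there are C(3,j) ways to pick which j.
By inclusion–exclusion, the number of valid placements is Σ_{j=0}^{3} (−1)^j C(3,j)·(9−j)!.
Computing: 362880 − 120960 + 15120 − 720 = 256320.

256320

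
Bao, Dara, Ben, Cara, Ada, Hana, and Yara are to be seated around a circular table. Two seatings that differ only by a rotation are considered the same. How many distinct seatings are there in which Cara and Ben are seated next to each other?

Treat {Cara, Ben} as one unit (2 internal orders) and seat the resulting 6 units around the table: (5)! circular arrangements.
So 2 × (5)! = 2 × 120 = 240.

240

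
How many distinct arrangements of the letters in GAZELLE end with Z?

180

Fix Z in the last position and arrange the remaining 6 letters.
Those 6 letters have E appearing twice and L appearing twice, giving (6)!/(2!·2!) = 180.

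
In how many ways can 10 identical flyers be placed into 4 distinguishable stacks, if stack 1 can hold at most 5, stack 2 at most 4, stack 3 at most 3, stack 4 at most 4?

Ignoring the caps, the number of non-negative solutions to x_1+…+x_4 = 10 is C(13,3) = 286.
Subtract solutions that violate a single cap (substitute x_i' = x_i − (cap_i+1)): x_1 ≥ 6 gives C(7,3) = 35; x_2 ≥ 5 gives C(8,3) = 56; x_3 ≥ 4 gives C(9,3) = 84; x_4 ≥ 5 gives C(8,3) = 56. Together 231.
Add back pairs where two caps are both exceeded: 0 + 1 + 0 + 4 + 1 + 4 = 10.
By inclusion–exclusion the count is 286 − 231 + 10 = 65.

65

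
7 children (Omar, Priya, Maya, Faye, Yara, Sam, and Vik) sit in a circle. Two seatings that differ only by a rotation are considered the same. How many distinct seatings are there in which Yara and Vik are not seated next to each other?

Without the restriction there are (6)! = 720 seatings.
Those with Yara next to Vik: fuse the pair into one unit and seat 6 units around a circle — 2·(5)! = 240.
Subtracting, 720 − 240 = 480.

480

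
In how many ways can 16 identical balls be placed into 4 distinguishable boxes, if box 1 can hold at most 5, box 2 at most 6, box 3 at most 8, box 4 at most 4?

105

Ignoring the caps, the number of non-negative solutions to x_1+…+x_4 = 16 is C(19,3) = 969.
Subtract solutions that violate a single cap (substitute x_i' = x_i − (cap_i+1)): x_1 ≥ 6 gives C(13,3) = 286; x_2 ≥ 7 gives C(12,3) = 220; x_3 ≥ 9 gives C(10,3) = 120; x_4 ≥ 5 gives C(14,3) = 364. Together 990.
Add back pairs where two caps are both exceeded: 20 + 4 + 56 + 1 + 35 + 10 = 126.
By inclusion–exclusion the count is 969 − 990 + 126 = 105.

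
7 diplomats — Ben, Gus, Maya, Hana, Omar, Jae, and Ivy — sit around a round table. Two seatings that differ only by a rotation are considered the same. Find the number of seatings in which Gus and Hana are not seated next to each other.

480

All circular seatings of 7 people number (6)! = 720.
Seatings with Gus beside Hana: treat them as a block with 2 internal orders, giving 2 × (5)! = 240.
Subtracting, 720 − 240 = 480.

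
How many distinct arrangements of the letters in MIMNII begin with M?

20

With the first slot taken by M, it remains to arrange the other 5 letters (IMNII).
Those 5 letters have I appearing 3 times, giving (5)!/(3!) = 20.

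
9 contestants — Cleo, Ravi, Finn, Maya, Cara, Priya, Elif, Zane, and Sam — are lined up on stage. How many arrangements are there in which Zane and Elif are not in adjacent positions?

282240

Of the 9! = 362880 arrangements, those with Zane and Elif adjacent number 2 × 8! = 80640 (treat the pair as a block with 2 internal orders).
Complementary counting: 362880 − 80640 = 282240.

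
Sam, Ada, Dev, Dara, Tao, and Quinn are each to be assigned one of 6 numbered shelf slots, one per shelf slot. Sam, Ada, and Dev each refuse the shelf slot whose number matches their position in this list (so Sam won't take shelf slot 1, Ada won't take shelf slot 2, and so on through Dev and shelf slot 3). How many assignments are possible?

426

Let Aᵢ (for i ∈ {1, 2, 3}) be the placements that put person i in their forbidden shelf slot. Any j of these fix j positions, leaving (6−j)! ways to fill the rest, and there are C(3,j) ways to pick which j.
By inclusion–exclusion, the number of valid placements is Σ_{j=0}^{3} (−1)^j C(3,j)·(6−j)!.
Computing: 720 − 360 + 72 − 6 = 426.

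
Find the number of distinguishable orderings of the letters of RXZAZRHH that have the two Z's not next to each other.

Total arrangements of RXZAZRHH: 8!/(2!·2!·2!) = 5040.
If the two Z's are adjacent, glue them into one block, leaving 7 items to arrange: (7)!/(2!·2!) = 1260 ways.
Subtracting, 5040 − 1260 = 3780 arrangements keep the Z's apart.

3780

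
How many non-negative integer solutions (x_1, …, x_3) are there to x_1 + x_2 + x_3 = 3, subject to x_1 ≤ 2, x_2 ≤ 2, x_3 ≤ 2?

Without the upper bounds there are C(5,2) = 10 ways to split 3 among 3 variables.
Subtract solutions that violate a single cap (substitute x_i' = x_i − (cap_i+1)): x_1 ≥ 3 gives C(2,2) = 1; x_2 ≥ 3 gives C(2,2) = 1; x_3 ≥ 3 gives C(2,2) = 1. Together 3.
No two caps can be exceeded simultaneously, so the pair terms are all 0.
By inclusion–exclusion the count is 10 − 3 + 0 = 7.

7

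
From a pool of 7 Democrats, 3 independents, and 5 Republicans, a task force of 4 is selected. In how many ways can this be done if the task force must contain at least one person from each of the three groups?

630

With no constraint there are C(15,4) = 1365 possible selections.
Selections missing a whole group: no Democrats → C(8,4) = 70; no independents → C(12,4) = 495; no Republicans → C(10,4) = 210.
Add back selections omitting two groups (i.e. drawn from a single group): C(7,4) + C(3,4) + C(5,4) = 40.
By inclusion–exclusion: 1365 − 775 + 40 = 630.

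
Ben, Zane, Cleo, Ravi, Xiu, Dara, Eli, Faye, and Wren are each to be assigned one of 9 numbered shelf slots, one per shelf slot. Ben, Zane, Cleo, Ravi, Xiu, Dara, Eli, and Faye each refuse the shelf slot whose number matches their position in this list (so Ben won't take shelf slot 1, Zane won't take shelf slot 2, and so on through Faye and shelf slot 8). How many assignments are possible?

148329

Let Aᵢ (for 1 ≤ i ≤ 8) be the placements that put person i in their forbidden shelf slot. Any j of these fix j positions, leaving (9−j)! ways to fill the rest, and there are C(8,j) ways to pick which j.
By inclusion–exclusion, the number of valid placements is Σ_{j=0}^{8} (−1)^j C(8,j)·(9−j)!.
Computing: 362880 − 322560 + 141120 − 40320 + 8400 − 1344 + 168 − 16 + 1 = 148329.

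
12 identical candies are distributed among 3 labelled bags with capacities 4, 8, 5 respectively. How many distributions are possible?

Without the upper bounds there are C(14,2) = 91 ways to split 12 among 3 bags.
Subtract solutions that violate a single cap (substitute x_i' = x_i − (cap_i+1)): x_1 ≥ 5 gives C(9,2) = 36; x_2 ≥ 9 gives C(5,2) = 10; x_3 ≥ 6 gives C(8,2) = 28. Together 74.
Add back pairs where two caps are both exceeded: 0 + 3 + 0 = 3.
By inclusion–exclusion the count is 91 − 74 + 3 = 20.

20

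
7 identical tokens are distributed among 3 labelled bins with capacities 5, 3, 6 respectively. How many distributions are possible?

22

By stars and bars, unrestricted non-negative solutions to x_1+…+x_3 = 7 number C(7+2,2) = 36.
Subtract solutions that violate a single cap (substitute x_i' = x_i − (cap_i+1)): x_1 ≥ 6 gives C(3,2) = 3; x_2 ≥ 4 gives C(5,2) = 10; x_3 ≥ 7 gives C(2,2) = 1. Together 14.
No two caps can be exceeded simultaneously, so the pair terms are all 0.
By inclusion–exclusion the count is 36 − 14 + 0 = 22.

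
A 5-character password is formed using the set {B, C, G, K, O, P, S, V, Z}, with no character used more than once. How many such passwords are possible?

With no repetition, fill the 5 characters in order: 9 choices, then 8, down to 5.
9 × 8 × 7 × 6 × 5 = 15120.

15120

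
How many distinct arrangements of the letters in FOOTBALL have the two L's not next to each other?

There are 8!/(2!·2!) = 10080 arrangements of FOOTBALL in total.
Arrangements with the L's together: treat LL as one letter, giving (7)!/(2!) = 2520.
Subtracting, 10080 − 2520 = 7560 arrangements keep the L's apart.

7560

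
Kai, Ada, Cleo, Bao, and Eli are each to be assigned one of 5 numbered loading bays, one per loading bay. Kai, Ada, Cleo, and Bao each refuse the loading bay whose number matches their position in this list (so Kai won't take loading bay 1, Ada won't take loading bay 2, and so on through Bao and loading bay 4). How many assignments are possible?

53

Let Aᵢ (for 1 ≤ i ≤ 4) be the placements that put person i in their forbidden loading bay. Any j of these fix j positions, leaving (5−j)! ways to fill the rest, and there are C(4,j) ways to pick which j.
By inclusion–exclusion, the number of valid placements is Σ_{j=0}^{4} (−1)^j C(4,j)·(5−j)!.
Computing: 120 − 96 + 36 − 8 + 1 = 53.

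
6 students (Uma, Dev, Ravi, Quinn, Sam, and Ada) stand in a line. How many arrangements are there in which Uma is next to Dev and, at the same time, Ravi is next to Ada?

96

Treat {Uma,Dev} as one block (2 orders) and {Ravi,Ada} as another (2 orders).
That leaves 4 units to arrange: 2 × 2 × 4! = 4 × 24 = 96.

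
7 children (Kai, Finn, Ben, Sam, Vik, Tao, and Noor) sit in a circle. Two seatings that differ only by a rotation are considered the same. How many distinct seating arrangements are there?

720

Seat Kai anywhere (absorbing the rotational symmetry), then permute the other 6: (6)! = 720.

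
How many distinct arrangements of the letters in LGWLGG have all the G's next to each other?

Treat the 3 copies of G as a single block. The multiset to arrange is then {GGG, L, L, W}, 4 items in all.
That gives (4)!/(2!) = 12 arrangements.

12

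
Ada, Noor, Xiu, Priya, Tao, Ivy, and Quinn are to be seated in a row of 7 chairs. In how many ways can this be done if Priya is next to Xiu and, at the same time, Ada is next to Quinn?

480

Treat {Priya,Xiu} as one block (2 orders) and {Ada,Quinn} as another (2 orders).
That leaves 5 units to arrange: 2 × 2 × 5! = 4 × 120 = 480.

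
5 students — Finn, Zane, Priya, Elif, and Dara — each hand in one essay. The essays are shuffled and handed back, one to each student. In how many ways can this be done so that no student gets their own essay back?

44

Count assignments avoiding every fixed point. For any j of the 5 students fixed to their own essay, the other 5−j can be arranged in (5−j)! ways.
By inclusion–exclusion this is Σ_{j=0}^{5} (−1)^j C(5,j)·(5−j)!.
Computing: 120 − 120 + 60 − 20 + 5 − 1 = 44.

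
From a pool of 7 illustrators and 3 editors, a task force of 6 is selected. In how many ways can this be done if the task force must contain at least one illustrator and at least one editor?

203

Unrestricted: C(10,6) = 210 ways to pick any 6 of the 10.
Subtract selections that omit an entire group: no illustrators → C(3,6) = 0; no editors → C(7,6) = 7.
Both groups omitted at once is impossible, so 210 − 7 = 203.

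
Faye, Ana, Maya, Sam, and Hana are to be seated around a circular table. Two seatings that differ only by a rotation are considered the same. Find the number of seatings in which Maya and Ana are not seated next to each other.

All circular seatings of 5 people number (4)! = 24.
Those with Maya next to Ana: fuse the pair into one unit and seat 4 units around a circle — 2·(3)! = 12.
Subtracting, 24 − 12 = 12.

12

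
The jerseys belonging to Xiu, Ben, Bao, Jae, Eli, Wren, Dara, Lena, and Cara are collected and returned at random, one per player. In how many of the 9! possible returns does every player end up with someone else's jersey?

Let Aᵢ be the assignments in which player i gets their old jersey. We want the size of the complement of A₁∪…∪A_9.
By inclusion–exclusion this is Σ_{j=0}^{9} (−1)^j C(9,j)·(9−j)!.
Computing: 362880 − 362880 + 181440 − 60480 + 15120 − 3024 + 504 − 72 + 9 − 1 = 133496.

133496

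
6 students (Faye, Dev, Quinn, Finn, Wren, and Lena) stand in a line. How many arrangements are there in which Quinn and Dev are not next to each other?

Of the 6! = 720 arrangements, those with Quinn and Dev adjacent number 2 × 5! = 240 (treat the pair as a block with 2 internal orders).
So 720 − 240 = 480 arrangements keep them apart.

480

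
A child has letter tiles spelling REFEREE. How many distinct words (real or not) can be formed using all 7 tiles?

105

The 7 letters of REFEREE have repeats: E appearing 4 times and R appearing twice.
Dividing 7! = 5040 by 4!·2! = 48 for the repeated letters gives 105.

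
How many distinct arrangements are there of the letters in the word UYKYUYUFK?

5040

UYKYUYUFK has 9 letters with K appearing twice, U appearing 3 times, and Y appearing 3 times.
Dividing 9! = 362880 by 3!·3!·2! = 72 for the repeated letters gives 5040.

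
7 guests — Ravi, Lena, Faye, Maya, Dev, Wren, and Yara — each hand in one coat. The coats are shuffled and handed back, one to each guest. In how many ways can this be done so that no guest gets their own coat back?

Count assignments avoiding every fixed point. For any j of the 7 guests fixed to their own coat, the other 7−j can be arranged in (7−j)! ways.
By inclusion–exclusion this is Σ_{j=0}^{7} (−1)^j C(7,j)·(7−j)!.
Computing: 5040 − 5040 + 2520 − 840 + 210 − 42 + 7 − 1 = 1854.

1854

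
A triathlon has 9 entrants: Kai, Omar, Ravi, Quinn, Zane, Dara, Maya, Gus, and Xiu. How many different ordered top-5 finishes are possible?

This is an ordered selection of 5 from 9: P(9,5).
That gives 9 × 8 × 7 × 6 × 5 = 15120.

15120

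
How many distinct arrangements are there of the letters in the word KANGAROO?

The 8 letters of KANGAROO have repeats: A appearing twice and O appearing twice.
The number of distinct arrangements is 8!/(2!·2!) = 40320/4 = 10080.

10080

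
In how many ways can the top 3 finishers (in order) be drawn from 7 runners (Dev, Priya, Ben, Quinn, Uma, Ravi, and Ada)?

There are 7 choices for 1st place, 6 for 2nd, and 5 for 3rd.
That gives 7 × 6 × 5 = 210.

210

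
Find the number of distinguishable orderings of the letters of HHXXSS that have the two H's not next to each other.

There are 6!/(2!·2!·2!) = 90 arrangements of HHXXSS in total.
If the two H's are adjacent, glue them into one block, leaving 5 items to arrange: (5)!/(2!·2!) = 30 ways.
Subtracting, 90 − 30 = 60 arrangements keep the H's apart.

60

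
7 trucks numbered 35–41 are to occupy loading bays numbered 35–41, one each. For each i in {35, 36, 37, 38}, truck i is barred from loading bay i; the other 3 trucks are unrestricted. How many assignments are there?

2790

Let Aᵢ (for 35 ≤ i ≤ 38) be the placements that put truck i in its forbidden loading bay. Any j of these fix j positions, leaving (7−j)! ways to fill the rest, and there are C(4,j) ways to pick which j.
By inclusion–exclusion, the number of valid placements is Σ_{j=0}^{4} (−1)^j C(4,j)·(7−j)!.
Computing: 5040 − 2880 + 720 − 96 + 6 = 2790.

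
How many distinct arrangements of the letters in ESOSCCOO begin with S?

420

With the first slot taken by S, it remains to arrange the other 7 letters (EOSCCOO).
Those 7 letters have C appearing twice and O appearing 3 times, giving (7)!/(3!·2!) = 420.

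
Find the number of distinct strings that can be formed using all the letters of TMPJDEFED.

The 9 letters of TMPJDEFED have repeats: D appearing twice and E appearing twice.
So there are 9! / (2!·2!) = 90720 distinguishable arrangements.

90720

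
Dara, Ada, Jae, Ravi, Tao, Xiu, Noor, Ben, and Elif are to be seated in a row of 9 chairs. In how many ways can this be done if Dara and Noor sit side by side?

Place the 7 others and the Dara-Noor pair as 8 objects in a line; the pair has 2 internal arrangements.
That gives 2 × 8! = 2 × 40320 = 80640.

80640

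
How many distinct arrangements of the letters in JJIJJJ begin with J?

5

With the first slot taken by J, it remains to arrange the other 5 letters (JIJJJ).
Those 5 letters have J appearing 4 times, giving (5)!/(4!) = 5.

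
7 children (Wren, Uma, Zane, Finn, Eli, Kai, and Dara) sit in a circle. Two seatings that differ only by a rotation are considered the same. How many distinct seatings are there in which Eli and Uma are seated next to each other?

Treat {Eli, Uma} as one unit (2 internal orders) and seat the resulting 6 units around the table: (5)! circular arrangements.
So 2 × (5)! = 2 × 120 = 240.

240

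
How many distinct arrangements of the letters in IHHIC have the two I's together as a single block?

Treat the 2 copies of I as a single block. The multiset to arrange is then {II, C, H, H}, 4 items in all.
That gives (4)!/(2!) = 12 arrangements.

12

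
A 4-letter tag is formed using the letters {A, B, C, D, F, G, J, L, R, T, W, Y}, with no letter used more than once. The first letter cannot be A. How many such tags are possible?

The first letter has 12−1 = 11 choices (anything except A).
The remaining 3 letters are filled from the other 11 symbols without repetition: 11 × 10 × 9 = 990.
Total: 11 × 990 = 10890.

10890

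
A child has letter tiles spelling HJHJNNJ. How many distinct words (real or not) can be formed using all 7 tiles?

Letter multiplicities in HJHJNNJ: H×2, J×3, N×2.
Dividing 7! = 5040 by 3!·2!·2! = 24 for the repeated letters gives 210.

210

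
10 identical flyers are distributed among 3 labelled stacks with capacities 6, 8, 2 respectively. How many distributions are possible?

18

By stars and bars, unrestricted non-negative solutions to x_1+…+x_3 = 10 number C(10+2,2) = 66.
Subtract solutions that violate a single cap (substitute x_i' = x_i − (cap_i+1)): x_1 ≥ 7 gives C(5,2) = 10; x_2 ≥ 9 gives C(3,2) = 3; x_3 ≥ 3 gives C(9,2) = 36. Together 49.
Add back pairs where two caps are both exceeded: 0 + 1 + 0 = 1.
By inclusion–exclusion the count is 66 − 49 + 1 = 18.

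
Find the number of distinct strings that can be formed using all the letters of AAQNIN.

180

Letter multiplicities in AAQNIN: A×2, I×1, N×2, Q×1.
So there are 6! / (2!·2!) = 180 distinguishable arrangements.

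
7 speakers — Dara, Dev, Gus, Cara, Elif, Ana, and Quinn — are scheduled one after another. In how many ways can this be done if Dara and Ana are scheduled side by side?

Glue Dara and Ana into one block (2 internal orders), leaving 6 units to arrange in a row.
That gives 2 × 6! = 2 × 720 = 1440.

1440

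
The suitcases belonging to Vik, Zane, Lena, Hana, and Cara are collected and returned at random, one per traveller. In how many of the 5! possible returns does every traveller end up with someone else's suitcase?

44

Count assignments avoiding every fixed point. For any j of the 5 travellers fixed to their own suitcase, the other 5−j can be arranged in (5−j)! ways.
By inclusion–exclusion this is Σ_{j=0}^{5} (−1)^j C(5,j)·(5−j)!.
Computing: 120 − 120 + 60 − 20 + 5 − 1 = 44.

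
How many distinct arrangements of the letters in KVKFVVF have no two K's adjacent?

150

Total arrangements of KVKFVVF: 7!/(3!·2!·2!) = 210.
Arrangements with the K's together: treat KK as one letter, giving (6)!/(3!·2!) = 60.
Subtracting, 210 − 60 = 150 arrangements keep the K's apart.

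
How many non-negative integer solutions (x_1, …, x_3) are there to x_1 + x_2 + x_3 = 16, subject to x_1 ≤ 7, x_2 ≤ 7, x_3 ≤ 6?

By stars and bars, unrestricted non-negative solutions to x_1+…+x_3 = 16 number C(16+2,2) = 153.
Subtract solutions that violate a single cap (substitute x_i' = x_i − (cap_i+1)): x_1 ≥ 8 gives C(10,2) = 45; x_2 ≥ 8 gives C(10,2) = 45; x_3 ≥ 7 gives C(11,2) = 55. Together 145.
Add back pairs where two caps are both exceeded: 1 + 3 + 3 = 7.
By inclusion–exclusion the count is 153 − 145 + 7 = 15.

15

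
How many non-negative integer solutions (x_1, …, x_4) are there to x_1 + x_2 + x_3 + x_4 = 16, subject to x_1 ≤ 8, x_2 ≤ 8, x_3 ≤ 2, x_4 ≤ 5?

By stars and bars, unrestricted non-negative solutions to x_1+…+x_4 = 16 number C(16+3,3) = 969.
Subtract solutions that violate a single cap (substitute x_i' = x_i − (cap_i+1)): x_1 ≥ 9 gives C(10,3) = 120; x_2 ≥ 9 gives C(10,3) = 120; x_3 ≥ 3 gives C(16,3) = 560; x_4 ≥ 6 gives C(13,3) = 286. Together 1086.
Add back pairs where two caps are both exceeded: 0 + 35 + 4 + 35 + 4 + 120 = 198.
By inclusion–exclusion the count is 969 − 1086 + 198 = 81.

81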